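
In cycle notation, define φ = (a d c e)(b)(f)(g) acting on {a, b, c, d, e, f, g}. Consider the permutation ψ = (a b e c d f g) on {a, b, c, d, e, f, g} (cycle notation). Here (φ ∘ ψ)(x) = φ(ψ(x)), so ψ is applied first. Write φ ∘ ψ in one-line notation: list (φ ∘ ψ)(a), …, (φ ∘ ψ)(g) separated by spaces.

Chase each element through ψ then φ: a → b → b; b → e → a; c → d → c; d → f → f; e → c → e; f → g → g; g → a → d.
So φ ∘ ψ in one-line form is b a c f e g d.

b a c f e g d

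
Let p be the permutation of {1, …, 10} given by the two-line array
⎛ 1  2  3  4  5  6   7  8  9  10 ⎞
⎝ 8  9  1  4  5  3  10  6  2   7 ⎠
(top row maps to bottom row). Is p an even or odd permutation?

odd

In disjoint-cycle form the cycle lengths are 4, 2, 2, 1, 1.
A cycle of length ℓ contributes ℓ−1 transpositions, so p is a product of 3 + 1 + 1 = 5 transpositions — odd.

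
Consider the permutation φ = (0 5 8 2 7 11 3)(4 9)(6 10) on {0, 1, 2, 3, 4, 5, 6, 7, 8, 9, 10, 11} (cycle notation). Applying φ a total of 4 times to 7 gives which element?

7 lies in the 7-cycle (0 5 8 2 7 11 3).
Stepping 4 places around the cycle: 7 → 11 → 3 → 0 → 5.

5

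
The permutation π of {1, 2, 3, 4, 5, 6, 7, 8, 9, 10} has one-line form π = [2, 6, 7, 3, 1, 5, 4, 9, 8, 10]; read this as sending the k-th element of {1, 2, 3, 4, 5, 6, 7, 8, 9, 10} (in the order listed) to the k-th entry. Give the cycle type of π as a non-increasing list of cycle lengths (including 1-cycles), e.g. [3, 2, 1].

[4, 3, 2, 1]

The disjoint cycles are (1 2 6 5)(3 7 4)(8 9)(10), with lengths 4, 3, 2, 1 in non-increasing order.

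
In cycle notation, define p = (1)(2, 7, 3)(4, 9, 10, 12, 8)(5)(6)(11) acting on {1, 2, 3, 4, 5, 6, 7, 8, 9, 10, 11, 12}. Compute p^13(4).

4 lies in the 5-cycle (4, 9, 10, 12, 8).
On a 5-cycle, p^5 is the identity, so p^13 = p^3 there (13 ≡ 3 mod 5).
Advancing 3 steps from 4: 4 → 9 → 10 → 12.

12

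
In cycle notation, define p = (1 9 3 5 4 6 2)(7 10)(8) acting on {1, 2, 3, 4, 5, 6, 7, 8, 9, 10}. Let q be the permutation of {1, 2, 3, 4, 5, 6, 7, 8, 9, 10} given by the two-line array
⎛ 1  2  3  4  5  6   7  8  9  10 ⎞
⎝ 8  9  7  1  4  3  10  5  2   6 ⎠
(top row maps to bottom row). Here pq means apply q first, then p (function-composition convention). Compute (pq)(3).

10

(pq)(3) = p(q(3)). q(3) = 7, then p(7) = 10. So (pq)(3) = 10.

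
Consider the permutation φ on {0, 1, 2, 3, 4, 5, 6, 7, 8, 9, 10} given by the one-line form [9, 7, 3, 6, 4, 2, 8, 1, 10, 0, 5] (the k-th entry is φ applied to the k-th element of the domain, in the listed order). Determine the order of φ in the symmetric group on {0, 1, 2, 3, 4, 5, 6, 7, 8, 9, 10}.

Decomposing into disjoint cycles gives cycle lengths 6, 2, 2, 1.
The order is lcm(6, 2, 2) = 6.

6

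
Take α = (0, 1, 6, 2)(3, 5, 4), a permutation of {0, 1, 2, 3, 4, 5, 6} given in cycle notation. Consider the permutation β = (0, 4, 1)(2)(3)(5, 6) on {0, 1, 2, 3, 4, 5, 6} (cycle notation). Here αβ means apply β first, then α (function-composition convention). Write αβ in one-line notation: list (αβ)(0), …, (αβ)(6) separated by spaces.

(αβ)(x) = α(β(x)). Computing each image: α(β(0)) = α(4) = 3, α(β(1)) = α(0) = 1, α(β(2)) = α(2) = 0, α(β(3)) = α(3) = 5, α(β(4)) = α(1) = 6, α(β(5)) = α(6) = 2, α(β(6)) = α(5) = 4.
Hence αβ = [3 1 0 5 6 2 4].

3 1 0 5 6 2 4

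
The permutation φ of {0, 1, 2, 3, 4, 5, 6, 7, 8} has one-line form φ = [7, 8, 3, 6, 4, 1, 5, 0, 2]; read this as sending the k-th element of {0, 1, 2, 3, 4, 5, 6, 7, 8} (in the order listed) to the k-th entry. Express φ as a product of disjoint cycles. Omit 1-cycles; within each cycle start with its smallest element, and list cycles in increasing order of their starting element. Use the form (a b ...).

From 0: 0 → 7 → 0, closing the cycle (0 7).
Continuing from each remaining unvisited element yields (0 7)(1 8 2 3 6 5).

(0 7)(1 8 2 3 6 5)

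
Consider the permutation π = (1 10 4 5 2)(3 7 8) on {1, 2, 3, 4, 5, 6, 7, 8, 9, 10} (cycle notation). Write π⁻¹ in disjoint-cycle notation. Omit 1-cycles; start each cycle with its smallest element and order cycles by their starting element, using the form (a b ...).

(1 2 5 4 10)(3 8 7)

If π sends a → b within a cycle, π⁻¹ sends b → a; equivalently, reverse each cycle.
After reversing and putting each cycle's least element first, π⁻¹ = (1 2 5 4 10)(3 8 7).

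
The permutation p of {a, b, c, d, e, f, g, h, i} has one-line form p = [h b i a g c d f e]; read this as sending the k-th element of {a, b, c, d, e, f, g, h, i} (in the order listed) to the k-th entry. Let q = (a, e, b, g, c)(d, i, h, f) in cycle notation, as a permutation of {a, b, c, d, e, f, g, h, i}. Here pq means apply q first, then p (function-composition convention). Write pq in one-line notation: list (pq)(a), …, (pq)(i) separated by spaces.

(pq)(x) = p(q(x)). Computing each image: p(q(a)) = p(e) = g, p(q(b)) = p(g) = d, p(q(c)) = p(a) = h, p(q(d)) = p(i) = e, p(q(e)) = p(b) = b, p(q(f)) = p(d) = a, p(q(g)) = p(c) = i, p(q(h)) = p(f) = c, p(q(i)) = p(h) = f.
Hence pq = [g d h e b a i c f].

g d h e b a i c f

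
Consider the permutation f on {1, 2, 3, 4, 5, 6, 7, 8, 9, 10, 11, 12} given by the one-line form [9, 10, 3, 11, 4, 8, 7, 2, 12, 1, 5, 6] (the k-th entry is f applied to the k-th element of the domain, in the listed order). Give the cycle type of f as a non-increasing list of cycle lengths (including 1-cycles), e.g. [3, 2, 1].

The disjoint cycles are (1, 9, 12, 6, 8, 2, 10)(3)(4, 11, 5)(7), with lengths 7, 3, 1, 1 in non-increasing order.

[7, 3, 1, 1]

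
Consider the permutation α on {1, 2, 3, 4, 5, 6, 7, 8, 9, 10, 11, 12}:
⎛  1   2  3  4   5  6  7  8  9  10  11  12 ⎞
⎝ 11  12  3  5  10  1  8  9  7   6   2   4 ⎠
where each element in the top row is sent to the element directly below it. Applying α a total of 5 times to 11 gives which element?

Tracing 11 → 2 → … returns to 11 after 8 steps, so 11 lies in an 8-cycle (1, 11, 2, 12, 4, 5, 10, 6).
Stepping 5 places around the cycle: 11 → 2 → 12 → 4 → 5 → 10.

10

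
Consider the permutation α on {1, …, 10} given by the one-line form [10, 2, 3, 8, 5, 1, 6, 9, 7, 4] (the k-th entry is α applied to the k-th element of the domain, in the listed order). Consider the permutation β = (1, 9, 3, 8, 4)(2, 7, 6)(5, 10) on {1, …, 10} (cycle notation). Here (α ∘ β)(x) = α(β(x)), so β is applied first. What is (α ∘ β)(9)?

β(9) = 3, then α(3) = 3; composing gives (α ∘ β)(9) = 3.

3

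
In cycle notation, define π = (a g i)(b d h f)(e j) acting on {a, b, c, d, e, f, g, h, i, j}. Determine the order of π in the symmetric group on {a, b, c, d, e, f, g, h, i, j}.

The cycle type of π is (4, 3, 2, 1).
The order is lcm(4, 3, 2) = 12.

12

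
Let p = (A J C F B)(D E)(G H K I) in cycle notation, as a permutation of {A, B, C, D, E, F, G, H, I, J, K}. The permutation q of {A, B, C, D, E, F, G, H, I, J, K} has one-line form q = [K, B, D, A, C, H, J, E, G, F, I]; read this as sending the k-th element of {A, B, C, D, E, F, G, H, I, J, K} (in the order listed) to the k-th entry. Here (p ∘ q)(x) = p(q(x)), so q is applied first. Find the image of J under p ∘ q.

B

(p ∘ q)(J) = p(q(J)). q(J) = F, then p(F) = B. So (p ∘ q)(J) = B.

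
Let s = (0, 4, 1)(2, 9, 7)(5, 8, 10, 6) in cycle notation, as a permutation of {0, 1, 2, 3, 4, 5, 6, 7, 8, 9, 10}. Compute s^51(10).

8

10 lies in the 4-cycle (5, 8, 10, 6).
Powers repeat with period 4 on this cycle, and 51 mod 4 = 3, so s^51(10) = s^3(10).
Stepping 3 places around the cycle: 10 → 6 → 5 → 8.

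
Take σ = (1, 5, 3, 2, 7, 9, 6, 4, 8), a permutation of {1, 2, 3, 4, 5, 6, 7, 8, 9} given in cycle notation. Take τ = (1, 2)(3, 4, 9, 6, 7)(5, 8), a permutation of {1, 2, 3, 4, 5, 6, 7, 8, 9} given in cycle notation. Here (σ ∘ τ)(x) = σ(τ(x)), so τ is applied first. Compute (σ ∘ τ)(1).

First apply τ: τ(1) = 2, then σ(2) = 7. Thus (σ ∘ τ)(1) = 7.

7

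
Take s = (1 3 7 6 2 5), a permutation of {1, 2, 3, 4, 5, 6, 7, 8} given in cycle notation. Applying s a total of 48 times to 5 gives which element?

5 lies in the 6-cycle (1 3 7 6 2 5).
On a 6-cycle, s^6 is the identity, so s^48 = s^0 there (48 ≡ 0 mod 6).
So s^48(5) = 5.

5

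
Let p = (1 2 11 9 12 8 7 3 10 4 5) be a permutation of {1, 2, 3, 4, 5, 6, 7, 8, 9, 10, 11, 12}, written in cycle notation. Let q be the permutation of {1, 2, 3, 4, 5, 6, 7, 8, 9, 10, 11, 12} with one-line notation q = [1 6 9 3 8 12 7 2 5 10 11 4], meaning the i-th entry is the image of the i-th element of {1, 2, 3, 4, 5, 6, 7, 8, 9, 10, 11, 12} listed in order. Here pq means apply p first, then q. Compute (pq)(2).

First apply p: p(2) = 11, then q(11) = 11. Thus (pq)(2) = 11.

11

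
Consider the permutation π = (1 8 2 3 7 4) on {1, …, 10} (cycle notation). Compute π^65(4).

4 lies in the 6-cycle (1 8 2 3 7 4).
Powers repeat with period 6 on this cycle, and 65 mod 6 = 5, so π^65(4) = π^5(4).
Stepping 5 places around the cycle: 4 → 1 → 8 → 2 → 3 → 7.

7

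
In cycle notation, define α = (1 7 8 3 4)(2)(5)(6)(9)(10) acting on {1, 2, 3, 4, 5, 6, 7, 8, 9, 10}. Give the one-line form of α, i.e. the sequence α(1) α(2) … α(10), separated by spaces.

7 2 4 1 5 6 8 3 9 10

Each element maps to the next entry in its cycle (wrapping to the front): 1→7, 2→2, 3→4, 4→1, 5→5, 6→6, 7→8, 8→3, 9→9, 10→10.
So the one-line form is 7 2 4 1 5 6 8 3 9 10.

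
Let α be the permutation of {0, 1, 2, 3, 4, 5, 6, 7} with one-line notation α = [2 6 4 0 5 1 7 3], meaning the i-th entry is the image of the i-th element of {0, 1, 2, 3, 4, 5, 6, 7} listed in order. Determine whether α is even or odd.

odd

In disjoint-cycle form the cycle lengths are 8.
A cycle of length ℓ contributes ℓ−1 transpositions, so α is a product of 7 transpositions — odd.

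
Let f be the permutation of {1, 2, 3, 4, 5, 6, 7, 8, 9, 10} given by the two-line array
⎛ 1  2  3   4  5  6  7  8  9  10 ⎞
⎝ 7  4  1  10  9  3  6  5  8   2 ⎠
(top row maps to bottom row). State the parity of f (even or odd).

In disjoint-cycle form the cycle lengths are 4, 3, 3.
A cycle is odd iff its length is even; f has 1 even-length cycle, so sgn(f) = (−1)^1 and f is odd.

odd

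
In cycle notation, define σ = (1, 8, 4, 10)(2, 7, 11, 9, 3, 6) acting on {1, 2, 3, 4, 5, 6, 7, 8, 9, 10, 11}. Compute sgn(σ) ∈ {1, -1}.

1

The cycle lengths are 6, 4, 1.
A cycle of length ℓ contributes ℓ−1 transpositions, so σ is a product of 5 + 3 = 8 transpositions — even.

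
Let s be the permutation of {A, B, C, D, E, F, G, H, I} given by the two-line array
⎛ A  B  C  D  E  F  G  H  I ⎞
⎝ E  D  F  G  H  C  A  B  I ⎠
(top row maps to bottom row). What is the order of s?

6

Writing s as disjoint cycles, the cycle lengths are 6, 2, 1.
Since disjoint cycles commute, ord(s) = lcm(6, 2) = 6.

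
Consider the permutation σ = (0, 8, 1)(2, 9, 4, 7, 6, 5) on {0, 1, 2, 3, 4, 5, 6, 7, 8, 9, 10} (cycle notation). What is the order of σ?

6

The cycle type of σ is (6, 3, 1, 1).
The order is lcm(6, 3) = 6.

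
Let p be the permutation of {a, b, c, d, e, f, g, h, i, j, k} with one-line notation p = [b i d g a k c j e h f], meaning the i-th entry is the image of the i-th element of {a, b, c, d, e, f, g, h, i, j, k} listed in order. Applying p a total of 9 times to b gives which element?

i

Tracing b → i → … returns to b after 4 steps, so b lies in a 4-cycle (a b i e).
On a 4-cycle, p^4 is the identity, so p^9 = p^1 there (9 ≡ 1 mod 4).
Stepping 1 place around the cycle: b → i.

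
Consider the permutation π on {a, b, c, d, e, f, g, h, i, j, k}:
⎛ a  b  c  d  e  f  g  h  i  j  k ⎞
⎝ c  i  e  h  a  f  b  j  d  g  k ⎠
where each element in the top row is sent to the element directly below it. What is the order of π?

6

Writing π as disjoint cycles, the cycle lengths are 6, 3, 1, 1.
Since disjoint cycles commute, ord(π) = lcm(6, 3) = 6.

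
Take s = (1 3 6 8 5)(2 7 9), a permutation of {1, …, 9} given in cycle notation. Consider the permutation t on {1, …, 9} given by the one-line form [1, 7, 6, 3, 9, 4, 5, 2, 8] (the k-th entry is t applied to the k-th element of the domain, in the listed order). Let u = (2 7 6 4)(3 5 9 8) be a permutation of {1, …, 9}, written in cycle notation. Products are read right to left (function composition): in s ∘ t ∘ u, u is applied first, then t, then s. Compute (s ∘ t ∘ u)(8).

8

Chase 8: u(8) = 3; t(3) = 6; s(6) = 8. Hence (s ∘ t ∘ u)(8) = 8.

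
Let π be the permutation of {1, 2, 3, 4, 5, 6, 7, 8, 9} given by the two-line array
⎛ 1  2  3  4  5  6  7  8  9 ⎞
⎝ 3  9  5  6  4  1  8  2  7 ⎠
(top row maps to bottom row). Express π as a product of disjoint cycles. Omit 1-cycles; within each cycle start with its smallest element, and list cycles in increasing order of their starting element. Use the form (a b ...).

Iterating π from 1 gives 1 → 3 → 5 → 4 → 6 → 1; that is the 5-cycle (1 3 5 4 6).
Repeating from the next unused element and collecting all non-trivial cycles gives (1 3 5 4 6)(2 9 7 8).

(1 3 5 4 6)(2 9 7 8)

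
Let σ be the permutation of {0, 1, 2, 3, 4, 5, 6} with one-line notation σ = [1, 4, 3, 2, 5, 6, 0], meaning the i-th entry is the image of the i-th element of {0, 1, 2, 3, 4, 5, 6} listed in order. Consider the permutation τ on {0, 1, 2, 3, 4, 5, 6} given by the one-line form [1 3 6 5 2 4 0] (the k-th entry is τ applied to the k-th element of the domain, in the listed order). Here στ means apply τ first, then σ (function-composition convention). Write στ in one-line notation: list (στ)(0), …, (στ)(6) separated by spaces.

Chase each element through τ then σ: 0 → 1 → 4; 1 → 3 → 2; 2 → 6 → 0; 3 → 5 → 6; 4 → 2 → 3; 5 → 4 → 5; 6 → 0 → 1.
So στ in one-line form is 4 2 0 6 3 5 1.

4 2 0 6 3 5 1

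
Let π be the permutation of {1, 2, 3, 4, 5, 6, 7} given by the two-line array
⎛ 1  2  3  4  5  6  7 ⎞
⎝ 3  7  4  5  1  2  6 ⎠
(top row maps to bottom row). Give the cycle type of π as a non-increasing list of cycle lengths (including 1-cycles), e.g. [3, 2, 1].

[4, 3]

The disjoint cycles are (1, 3, 4, 5)(2, 7, 6), with lengths 4, 3 in non-increasing order.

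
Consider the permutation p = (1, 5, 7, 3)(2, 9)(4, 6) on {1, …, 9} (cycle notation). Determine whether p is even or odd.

odd

The cycle lengths are 4, 2, 2, 1.
A cycle of length ℓ contributes ℓ−1 transpositions, so p is a product of 3 + 1 + 1 = 5 transpositions — odd.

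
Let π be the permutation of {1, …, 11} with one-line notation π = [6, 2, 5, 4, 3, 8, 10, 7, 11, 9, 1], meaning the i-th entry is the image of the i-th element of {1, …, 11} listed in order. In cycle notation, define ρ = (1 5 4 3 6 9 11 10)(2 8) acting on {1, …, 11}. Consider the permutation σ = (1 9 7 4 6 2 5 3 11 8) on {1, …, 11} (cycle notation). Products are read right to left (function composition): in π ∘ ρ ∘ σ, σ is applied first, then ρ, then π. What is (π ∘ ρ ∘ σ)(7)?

(π ∘ ρ ∘ σ)(7) = π(ρ(σ(7))). σ(7) = 4, then ρ(4) = 3, then π(3) = 5, so the result is 5.

5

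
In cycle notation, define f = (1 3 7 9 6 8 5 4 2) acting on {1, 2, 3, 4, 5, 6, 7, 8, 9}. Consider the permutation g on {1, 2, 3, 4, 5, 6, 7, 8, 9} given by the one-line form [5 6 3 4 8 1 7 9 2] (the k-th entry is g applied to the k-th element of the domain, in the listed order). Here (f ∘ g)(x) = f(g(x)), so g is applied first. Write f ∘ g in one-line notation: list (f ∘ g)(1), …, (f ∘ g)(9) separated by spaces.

4 8 7 2 5 3 9 6 1

(f ∘ g)(x) = f(g(x)). Computing each image: f(g(1)) = f(5) = 4, f(g(2)) = f(6) = 8, f(g(3)) = f(3) = 7, f(g(4)) = f(4) = 2, f(g(5)) = f(8) = 5, f(g(6)) = f(1) = 3, f(g(7)) = f(7) = 9, f(g(8)) = f(9) = 6, f(g(9)) = f(2) = 1.
Hence f ∘ g = [4 8 7 2 5 3 9 6 1].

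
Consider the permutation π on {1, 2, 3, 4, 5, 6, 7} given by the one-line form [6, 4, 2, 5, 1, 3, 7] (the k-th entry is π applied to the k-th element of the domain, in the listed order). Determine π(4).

5

4 is element number 4 of the domain, and entry number 4 of the one-line form is 5, so π(4) = 5.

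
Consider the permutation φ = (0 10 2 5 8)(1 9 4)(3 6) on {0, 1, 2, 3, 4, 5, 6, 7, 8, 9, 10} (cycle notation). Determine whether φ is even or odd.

odd

The cycle lengths are 5, 3, 2, 1.
A cycle is odd iff its length is even; φ has 1 even-length cycle, so sgn(φ) = (−1)^1 and φ is odd.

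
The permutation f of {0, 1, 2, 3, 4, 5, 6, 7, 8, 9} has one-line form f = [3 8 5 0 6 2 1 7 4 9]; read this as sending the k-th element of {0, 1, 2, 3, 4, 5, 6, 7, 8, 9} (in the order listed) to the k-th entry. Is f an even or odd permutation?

odd

In disjoint-cycle form the cycle lengths are 4, 2, 2, 1, 1.
A cycle of length ℓ contributes ℓ−1 transpositions, so f is a product of 3 + 1 + 1 = 5 transpositions — odd.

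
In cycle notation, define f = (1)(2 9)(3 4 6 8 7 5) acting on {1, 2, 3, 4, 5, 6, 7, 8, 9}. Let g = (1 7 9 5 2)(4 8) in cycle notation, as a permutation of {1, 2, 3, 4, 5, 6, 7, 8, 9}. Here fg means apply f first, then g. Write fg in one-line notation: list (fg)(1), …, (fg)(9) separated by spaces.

(fg)(x) = g(f(x)). Computing each image: g(f(1)) = g(1) = 7, g(f(2)) = g(9) = 5, g(f(3)) = g(4) = 8, g(f(4)) = g(6) = 6, g(f(5)) = g(3) = 3, g(f(6)) = g(8) = 4, g(f(7)) = g(5) = 2, g(f(8)) = g(7) = 9, g(f(9)) = g(2) = 1.
Hence fg = [7 5 8 6 3 4 2 9 1].

7 5 8 6 3 4 2 9 1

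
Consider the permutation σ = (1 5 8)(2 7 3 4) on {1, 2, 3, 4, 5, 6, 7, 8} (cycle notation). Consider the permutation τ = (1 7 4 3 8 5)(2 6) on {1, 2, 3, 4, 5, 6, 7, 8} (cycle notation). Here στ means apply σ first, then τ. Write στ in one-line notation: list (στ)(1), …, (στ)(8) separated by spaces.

1 4 3 6 5 2 8 7

(στ)(x) = τ(σ(x)). Computing each image: τ(σ(1)) = τ(5) = 1, τ(σ(2)) = τ(7) = 4, τ(σ(3)) = τ(4) = 3, τ(σ(4)) = τ(2) = 6, τ(σ(5)) = τ(8) = 5, τ(σ(6)) = τ(6) = 2, τ(σ(7)) = τ(3) = 8, τ(σ(8)) = τ(1) = 7.
Hence στ = [1 4 3 6 5 2 8 7].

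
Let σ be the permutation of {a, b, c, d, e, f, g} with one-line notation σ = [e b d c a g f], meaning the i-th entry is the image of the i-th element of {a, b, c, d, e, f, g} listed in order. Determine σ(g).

f

g is element number 7 of the domain, and entry number 7 of the one-line form is f, so σ(g) = f.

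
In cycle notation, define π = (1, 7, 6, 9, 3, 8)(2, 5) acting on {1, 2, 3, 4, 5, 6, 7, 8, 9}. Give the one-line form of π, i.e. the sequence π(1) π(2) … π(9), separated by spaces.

Reading each image from the cycles: 1→7, 2→5, 3→8, 4→4, 5→2, 6→9, 7→6, 8→1, 9→3.
Listing these in domain order gives 7 5 8 4 2 9 6 1 3.

7 5 8 4 2 9 6 1 3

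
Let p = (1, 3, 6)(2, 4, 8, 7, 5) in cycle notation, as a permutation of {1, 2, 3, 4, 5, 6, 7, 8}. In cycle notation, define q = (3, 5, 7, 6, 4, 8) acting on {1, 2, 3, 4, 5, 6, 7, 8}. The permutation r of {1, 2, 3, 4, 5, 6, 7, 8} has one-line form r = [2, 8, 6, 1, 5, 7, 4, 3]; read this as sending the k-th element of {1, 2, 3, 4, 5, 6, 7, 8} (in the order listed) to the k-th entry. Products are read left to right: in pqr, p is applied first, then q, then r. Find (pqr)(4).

(pqr)(4) = r(q(p(4))). p(4) = 8, then q(8) = 3, then r(3) = 6, so the result is 6.

6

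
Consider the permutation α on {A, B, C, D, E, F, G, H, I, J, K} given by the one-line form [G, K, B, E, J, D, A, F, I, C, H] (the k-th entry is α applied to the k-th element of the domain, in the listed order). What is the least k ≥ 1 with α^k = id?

8

The disjoint-cycle form of α has cycle lengths 8, 2, 1.
The order of α is the least common multiple of its cycle lengths: lcm(8, 2) = 8.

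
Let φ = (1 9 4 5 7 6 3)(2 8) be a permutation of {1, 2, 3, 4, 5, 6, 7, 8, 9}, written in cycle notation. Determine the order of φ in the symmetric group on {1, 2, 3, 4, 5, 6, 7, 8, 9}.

14

The cycle type of φ is (7, 2).
Since disjoint cycles commute, ord(φ) = lcm(7, 2) = 14.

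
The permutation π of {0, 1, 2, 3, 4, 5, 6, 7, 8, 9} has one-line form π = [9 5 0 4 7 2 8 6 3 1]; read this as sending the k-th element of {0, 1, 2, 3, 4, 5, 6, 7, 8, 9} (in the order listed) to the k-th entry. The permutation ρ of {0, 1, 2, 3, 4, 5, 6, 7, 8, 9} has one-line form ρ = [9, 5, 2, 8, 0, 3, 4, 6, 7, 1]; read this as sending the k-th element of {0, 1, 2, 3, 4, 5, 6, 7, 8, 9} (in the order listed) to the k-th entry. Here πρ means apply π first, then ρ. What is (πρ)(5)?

(πρ)(5) = ρ(π(5)). π(5) = 2, then ρ(2) = 2. So (πρ)(5) = 2.

2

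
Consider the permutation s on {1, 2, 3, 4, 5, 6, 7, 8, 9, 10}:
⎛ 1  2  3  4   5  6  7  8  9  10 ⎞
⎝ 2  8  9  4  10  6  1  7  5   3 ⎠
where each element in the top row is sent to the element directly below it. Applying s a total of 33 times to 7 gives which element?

1

Tracing 7 → 1 → … returns to 7 after 4 steps, so 7 lies in a 4-cycle (1, 2, 8, 7).
On a 4-cycle, s^4 is the identity, so s^33 = s^1 there (33 ≡ 1 mod 4).
Advancing 1 step from 7: 7 → 1.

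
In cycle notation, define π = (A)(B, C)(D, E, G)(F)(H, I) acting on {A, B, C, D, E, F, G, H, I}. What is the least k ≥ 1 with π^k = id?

6

The cycle type of π is (3, 2, 2, 1, 1).
Since disjoint cycles commute, ord(π) = lcm(3, 2, 2) = 6.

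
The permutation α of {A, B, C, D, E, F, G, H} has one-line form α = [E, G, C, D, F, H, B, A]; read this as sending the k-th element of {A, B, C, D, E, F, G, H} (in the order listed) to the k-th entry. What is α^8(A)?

Tracing A → E → … returns to A after 4 steps, so A lies in a 4-cycle (A, E, F, H).
Since the cycle has length 4, α^8 acts on it the same as α^0 (8 mod 4 = 0).
So α^8(A) = A.

A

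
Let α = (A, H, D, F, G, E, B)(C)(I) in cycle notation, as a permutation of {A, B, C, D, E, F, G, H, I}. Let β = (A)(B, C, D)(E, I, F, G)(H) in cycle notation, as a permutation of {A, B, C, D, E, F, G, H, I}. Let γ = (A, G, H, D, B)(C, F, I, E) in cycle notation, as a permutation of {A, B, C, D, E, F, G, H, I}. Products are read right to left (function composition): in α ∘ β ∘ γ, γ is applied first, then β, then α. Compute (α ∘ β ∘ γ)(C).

(α ∘ β ∘ γ)(C) = α(β(γ(C))). γ(C) = F, then β(F) = G, then α(G) = E, so the result is E.

E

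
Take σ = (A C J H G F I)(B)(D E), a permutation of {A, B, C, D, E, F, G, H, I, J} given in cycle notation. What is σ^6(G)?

G lies in the 7-cycle (A C J H G F I).
Stepping 6 places around the cycle: G → F → I → A → C → J → H.

H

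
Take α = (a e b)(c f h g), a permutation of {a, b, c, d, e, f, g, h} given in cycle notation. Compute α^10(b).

b lies in the 3-cycle (a e b).
On a 3-cycle, α^3 is the identity, so α^10 = α^1 there (10 ≡ 1 mod 3).
Stepping 1 place around the cycle: b → a.

a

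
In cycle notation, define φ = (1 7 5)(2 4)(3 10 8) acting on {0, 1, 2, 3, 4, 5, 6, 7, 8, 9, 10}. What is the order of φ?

6

The disjoint cycles have lengths 3, 3, 2, 1, 1, 1.
Since disjoint cycles commute, ord(φ) = lcm(3, 3, 2) = 6.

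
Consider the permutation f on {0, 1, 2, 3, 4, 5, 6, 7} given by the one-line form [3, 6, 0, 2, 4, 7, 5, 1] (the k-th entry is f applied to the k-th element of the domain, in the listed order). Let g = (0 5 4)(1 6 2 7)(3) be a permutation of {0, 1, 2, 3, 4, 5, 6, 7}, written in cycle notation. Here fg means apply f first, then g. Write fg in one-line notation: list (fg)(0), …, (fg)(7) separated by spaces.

(fg)(x) = g(f(x)). Computing each image: g(f(0)) = g(3) = 3, g(f(1)) = g(6) = 2, g(f(2)) = g(0) = 5, g(f(3)) = g(2) = 7, g(f(4)) = g(4) = 0, g(f(5)) = g(7) = 1, g(f(6)) = g(5) = 4, g(f(7)) = g(1) = 6.
Hence fg = [3 2 5 7 0 1 4 6].

3 2 5 7 0 1 4 6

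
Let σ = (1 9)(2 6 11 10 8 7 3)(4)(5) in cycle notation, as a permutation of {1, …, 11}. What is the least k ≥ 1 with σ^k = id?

The disjoint cycles have lengths 7, 2, 1, 1.
The order is lcm(7, 2) = 14.

14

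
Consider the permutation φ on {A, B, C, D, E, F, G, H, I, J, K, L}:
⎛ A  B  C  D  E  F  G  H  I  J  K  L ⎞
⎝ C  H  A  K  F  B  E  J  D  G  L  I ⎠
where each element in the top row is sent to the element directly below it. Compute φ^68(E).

B

Tracing E → F → … returns to E after 6 steps, so E lies in a 6-cycle (B H J G E F).
Powers repeat with period 6 on this cycle, and 68 mod 6 = 2, so φ^68(E) = φ^2(E).
Stepping 2 places around the cycle: E → F → B.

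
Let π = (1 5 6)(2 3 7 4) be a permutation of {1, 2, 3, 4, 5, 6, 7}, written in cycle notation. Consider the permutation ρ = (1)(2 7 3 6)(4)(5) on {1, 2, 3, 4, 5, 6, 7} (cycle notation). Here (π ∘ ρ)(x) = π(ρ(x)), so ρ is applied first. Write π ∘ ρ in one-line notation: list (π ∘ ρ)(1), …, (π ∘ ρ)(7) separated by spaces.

5 4 1 2 6 3 7

(π ∘ ρ)(x) = π(ρ(x)). Computing each image: π(ρ(1)) = π(1) = 5, π(ρ(2)) = π(7) = 4, π(ρ(3)) = π(6) = 1, π(ρ(4)) = π(4) = 2, π(ρ(5)) = π(5) = 6, π(ρ(6)) = π(2) = 3, π(ρ(7)) = π(3) = 7.
Hence π ∘ ρ = [5 4 1 2 6 3 7].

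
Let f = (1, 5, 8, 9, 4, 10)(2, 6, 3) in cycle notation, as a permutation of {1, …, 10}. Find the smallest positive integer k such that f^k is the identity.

6

The disjoint cycles have lengths 6, 3, 1.
The order of f is the least common multiple of its cycle lengths: lcm(6, 3) = 6.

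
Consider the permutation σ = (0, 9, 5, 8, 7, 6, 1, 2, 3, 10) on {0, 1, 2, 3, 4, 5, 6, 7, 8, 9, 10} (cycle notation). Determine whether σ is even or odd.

odd

The cycle lengths are 10, 1.
A cycle of length ℓ contributes ℓ−1 transpositions, so σ is a product of 9 transpositions — odd.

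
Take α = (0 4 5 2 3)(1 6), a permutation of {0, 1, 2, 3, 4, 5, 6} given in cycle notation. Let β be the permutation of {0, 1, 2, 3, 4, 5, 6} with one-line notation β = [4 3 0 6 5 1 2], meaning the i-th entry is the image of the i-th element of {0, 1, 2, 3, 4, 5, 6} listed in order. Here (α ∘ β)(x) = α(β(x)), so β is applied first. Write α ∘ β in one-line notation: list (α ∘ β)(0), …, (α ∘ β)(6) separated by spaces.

(α ∘ β)(x) = α(β(x)). Computing each image: α(β(0)) = α(4) = 5, α(β(1)) = α(3) = 0, α(β(2)) = α(0) = 4, α(β(3)) = α(6) = 1, α(β(4)) = α(5) = 2, α(β(5)) = α(1) = 6, α(β(6)) = α(2) = 3.
Hence α ∘ β = [5 0 4 1 2 6 3].

5 0 4 1 2 6 3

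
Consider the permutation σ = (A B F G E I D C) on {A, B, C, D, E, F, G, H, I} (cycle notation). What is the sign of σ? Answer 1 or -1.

-1

The cycle lengths are 8, 1.
A cycle of length ℓ contributes ℓ−1 transpositions, so σ is a product of 7 transpositions — odd.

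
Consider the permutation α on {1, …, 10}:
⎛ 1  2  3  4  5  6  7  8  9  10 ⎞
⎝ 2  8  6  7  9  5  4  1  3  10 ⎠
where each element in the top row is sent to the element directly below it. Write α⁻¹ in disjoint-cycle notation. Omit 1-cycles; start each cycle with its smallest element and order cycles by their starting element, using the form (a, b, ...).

The cycle decomposition of α is (1, 2, 8)(3, 6, 5, 9)(4, 7).
The inverse reverses every cycle; in canonical form, α⁻¹ = (1, 8, 2)(3, 9, 5, 6)(4, 7).

(1, 8, 2)(3, 9, 5, 6)(4, 7)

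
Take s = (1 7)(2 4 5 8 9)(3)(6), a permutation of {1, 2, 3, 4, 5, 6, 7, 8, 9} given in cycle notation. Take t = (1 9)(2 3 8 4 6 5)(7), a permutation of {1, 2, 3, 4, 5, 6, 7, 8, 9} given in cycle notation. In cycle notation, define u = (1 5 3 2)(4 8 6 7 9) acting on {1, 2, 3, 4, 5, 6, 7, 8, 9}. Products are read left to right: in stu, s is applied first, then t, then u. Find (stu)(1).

(stu)(1) = u(t(s(1))). s(1) = 7, then t(7) = 7, then u(7) = 9, so the result is 9.

9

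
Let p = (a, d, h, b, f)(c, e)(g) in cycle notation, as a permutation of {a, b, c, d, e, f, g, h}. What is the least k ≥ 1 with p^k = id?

The cycle type of p is (5, 2, 1).
The order of p is the least common multiple of its cycle lengths: lcm(5, 2) = 10.

10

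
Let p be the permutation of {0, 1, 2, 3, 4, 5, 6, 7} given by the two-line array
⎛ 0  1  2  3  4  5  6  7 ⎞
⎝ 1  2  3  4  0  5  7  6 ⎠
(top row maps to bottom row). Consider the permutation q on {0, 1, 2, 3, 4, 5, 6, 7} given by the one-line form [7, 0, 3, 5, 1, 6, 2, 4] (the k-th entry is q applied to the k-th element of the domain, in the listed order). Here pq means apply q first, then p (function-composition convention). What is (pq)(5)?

7

(pq)(5) = p(q(5)). q(5) = 6, then p(6) = 7. So (pq)(5) = 7.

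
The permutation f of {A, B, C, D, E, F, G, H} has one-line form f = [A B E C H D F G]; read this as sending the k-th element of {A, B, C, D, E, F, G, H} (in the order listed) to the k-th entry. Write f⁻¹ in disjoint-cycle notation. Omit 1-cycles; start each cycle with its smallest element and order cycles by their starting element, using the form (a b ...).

First write f in disjoint cycles: (C E H G F D).
The inverse reverses every cycle; in canonical form, f⁻¹ = (C D F G H E).

(C D F G H E)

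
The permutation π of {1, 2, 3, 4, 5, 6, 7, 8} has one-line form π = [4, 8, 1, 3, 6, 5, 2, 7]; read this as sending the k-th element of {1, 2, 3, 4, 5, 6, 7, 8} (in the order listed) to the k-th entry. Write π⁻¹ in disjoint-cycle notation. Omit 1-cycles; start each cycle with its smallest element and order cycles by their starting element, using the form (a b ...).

The cycle decomposition of π is (1 4 3)(2 8 7)(5 6).
Reversing each cycle (and rotating so the smallest element leads) gives π⁻¹ = (1 3 4)(2 7 8)(5 6).

(1 3 4)(2 7 8)(5 6)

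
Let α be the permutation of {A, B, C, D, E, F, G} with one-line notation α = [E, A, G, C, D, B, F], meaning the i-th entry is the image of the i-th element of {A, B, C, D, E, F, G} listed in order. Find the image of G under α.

G is element number 7 of the domain, and entry number 7 of the one-line form is F, so α(G) = F.

F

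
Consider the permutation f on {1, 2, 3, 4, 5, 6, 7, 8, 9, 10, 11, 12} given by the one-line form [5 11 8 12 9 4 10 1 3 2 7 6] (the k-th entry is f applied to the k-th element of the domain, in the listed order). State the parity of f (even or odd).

In disjoint-cycle form the cycle lengths are 5, 4, 3.
A cycle of length ℓ contributes ℓ−1 transpositions, so f is a product of 4 + 3 + 2 = 9 transpositions — odd.

odd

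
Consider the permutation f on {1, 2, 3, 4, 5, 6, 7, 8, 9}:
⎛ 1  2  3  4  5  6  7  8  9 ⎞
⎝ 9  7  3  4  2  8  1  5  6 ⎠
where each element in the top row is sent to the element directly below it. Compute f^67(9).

Tracing 9 → 6 → … returns to 9 after 7 steps, so 9 lies in a 7-cycle (1 9 6 8 5 2 7).
On a 7-cycle, f^7 is the identity, so f^67 = f^4 there (67 ≡ 4 mod 7).
Stepping 4 places around the cycle: 9 → 6 → 8 → 5 → 2.

2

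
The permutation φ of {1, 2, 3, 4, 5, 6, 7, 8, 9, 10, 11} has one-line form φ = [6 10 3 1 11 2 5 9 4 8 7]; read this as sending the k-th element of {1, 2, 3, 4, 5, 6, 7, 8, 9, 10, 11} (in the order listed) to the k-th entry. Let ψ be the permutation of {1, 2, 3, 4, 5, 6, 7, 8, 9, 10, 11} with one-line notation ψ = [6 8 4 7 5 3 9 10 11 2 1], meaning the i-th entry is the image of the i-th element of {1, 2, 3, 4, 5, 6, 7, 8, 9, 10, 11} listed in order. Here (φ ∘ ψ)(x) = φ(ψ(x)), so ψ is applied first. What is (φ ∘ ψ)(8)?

8

ψ(8) = 10, then φ(10) = 8; composing gives (φ ∘ ψ)(8) = 8.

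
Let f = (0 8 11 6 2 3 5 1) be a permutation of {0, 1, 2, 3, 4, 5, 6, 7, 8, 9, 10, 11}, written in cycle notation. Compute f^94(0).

0 lies in the 8-cycle (0 8 11 6 2 3 5 1).
Powers repeat with period 8 on this cycle, and 94 mod 8 = 6, so f^94(0) = f^6(0).
Advancing 6 steps from 0: 0 → 8 → 11 → 6 → 2 → 3 → 5.

5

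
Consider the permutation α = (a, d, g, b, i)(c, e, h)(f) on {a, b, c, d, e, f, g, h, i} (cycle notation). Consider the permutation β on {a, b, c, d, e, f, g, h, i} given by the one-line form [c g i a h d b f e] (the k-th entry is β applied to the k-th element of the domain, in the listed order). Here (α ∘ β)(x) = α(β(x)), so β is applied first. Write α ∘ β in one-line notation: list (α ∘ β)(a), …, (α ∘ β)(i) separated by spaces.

Chase each element through β then α: a → c → e; b → g → b; c → i → a; d → a → d; e → h → c; f → d → g; g → b → i; h → f → f; i → e → h.
So α ∘ β in one-line form is e b a d c g i f h.

e b a d c g i f h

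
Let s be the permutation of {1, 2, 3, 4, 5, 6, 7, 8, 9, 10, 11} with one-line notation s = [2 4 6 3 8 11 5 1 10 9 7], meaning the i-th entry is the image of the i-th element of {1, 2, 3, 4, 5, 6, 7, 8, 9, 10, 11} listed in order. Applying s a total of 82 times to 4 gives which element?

3

Tracing 4 → 3 → … returns to 4 after 9 steps, so 4 lies in a 9-cycle (1 2 4 3 6 11 7 5 8).
On a 9-cycle, s^9 is the identity, so s^82 = s^1 there (82 ≡ 1 mod 9).
Stepping 1 place around the cycle: 4 → 3.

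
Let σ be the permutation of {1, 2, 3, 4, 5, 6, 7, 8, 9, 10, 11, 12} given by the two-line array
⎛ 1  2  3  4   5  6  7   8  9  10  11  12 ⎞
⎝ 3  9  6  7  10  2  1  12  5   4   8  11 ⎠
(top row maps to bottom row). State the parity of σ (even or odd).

even

In disjoint-cycle form the cycle lengths are 9, 3.
A cycle of length ℓ contributes ℓ−1 transpositions, so σ is a product of 8 + 2 = 10 transpositions — even.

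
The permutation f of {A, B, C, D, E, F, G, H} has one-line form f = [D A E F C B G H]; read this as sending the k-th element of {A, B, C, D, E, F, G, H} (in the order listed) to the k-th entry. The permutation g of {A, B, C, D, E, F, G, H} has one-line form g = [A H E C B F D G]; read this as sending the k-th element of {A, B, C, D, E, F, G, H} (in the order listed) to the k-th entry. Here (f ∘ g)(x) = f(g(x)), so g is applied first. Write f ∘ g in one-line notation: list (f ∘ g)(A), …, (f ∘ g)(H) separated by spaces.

D H C E A B F G

For each element, apply g then f: A → A → D; B → H → H; C → E → C; D → C → E; E → B → A; F → F → B; G → D → F; H → G → G.
So f ∘ g in one-line form is D H C E A B F G.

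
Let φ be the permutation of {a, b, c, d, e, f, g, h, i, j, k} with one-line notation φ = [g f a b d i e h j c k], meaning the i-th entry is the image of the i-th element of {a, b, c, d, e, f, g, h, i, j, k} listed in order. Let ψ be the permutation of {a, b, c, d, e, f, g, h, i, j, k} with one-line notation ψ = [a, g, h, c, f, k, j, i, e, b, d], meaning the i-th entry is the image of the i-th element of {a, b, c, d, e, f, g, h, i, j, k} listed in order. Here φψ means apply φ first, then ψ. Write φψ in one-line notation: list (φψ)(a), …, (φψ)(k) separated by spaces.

j k a g c e f i b h d

For each element, apply φ then ψ: a → g → j; b → f → k; c → a → a; d → b → g; e → d → c; f → i → e; g → e → f; h → h → i; i → j → b; j → c → h; k → k → d.
Collecting the images, φψ = [j k a g c e f i b h d].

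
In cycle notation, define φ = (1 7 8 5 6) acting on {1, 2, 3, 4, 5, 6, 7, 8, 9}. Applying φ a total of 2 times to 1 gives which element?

1 lies in the 5-cycle (1 7 8 5 6).
Stepping 2 places around the cycle: 1 → 7 → 8.

8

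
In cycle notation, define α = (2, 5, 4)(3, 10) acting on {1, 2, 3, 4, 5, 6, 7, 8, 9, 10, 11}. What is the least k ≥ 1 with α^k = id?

6

The cycle type of α is (3, 2, 1, 1, 1, 1, 1, 1).
The order of α is the least common multiple of its cycle lengths: lcm(3, 2) = 6.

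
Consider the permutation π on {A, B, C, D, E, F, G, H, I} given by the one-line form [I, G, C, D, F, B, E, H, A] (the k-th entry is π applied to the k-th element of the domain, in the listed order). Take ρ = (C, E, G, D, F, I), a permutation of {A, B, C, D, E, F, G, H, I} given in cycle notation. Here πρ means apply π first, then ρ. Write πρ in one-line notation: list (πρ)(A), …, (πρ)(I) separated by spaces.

C D E F I B G H A

Chase each element through π then ρ: A → I → C; B → G → D; C → C → E; D → D → F; E → F → I; F → B → B; G → E → G; H → H → H; I → A → A.
Collecting the images, πρ = [C D E F I B G H A].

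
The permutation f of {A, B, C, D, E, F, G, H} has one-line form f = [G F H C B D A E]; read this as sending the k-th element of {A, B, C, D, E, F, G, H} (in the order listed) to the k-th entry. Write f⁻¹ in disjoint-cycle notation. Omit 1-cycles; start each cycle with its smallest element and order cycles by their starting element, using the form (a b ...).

First write f in disjoint cycles: (A G)(B F D C H E).
Reversing each cycle (and rotating so the smallest element leads) gives f⁻¹ = (A G)(B E H C D F).

(A G)(B E H C D F)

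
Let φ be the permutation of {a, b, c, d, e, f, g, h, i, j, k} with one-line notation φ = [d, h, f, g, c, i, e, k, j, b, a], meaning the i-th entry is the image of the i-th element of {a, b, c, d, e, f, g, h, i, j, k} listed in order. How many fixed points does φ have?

No element satisfies φ(x) = x, so there are 0 fixed points.

0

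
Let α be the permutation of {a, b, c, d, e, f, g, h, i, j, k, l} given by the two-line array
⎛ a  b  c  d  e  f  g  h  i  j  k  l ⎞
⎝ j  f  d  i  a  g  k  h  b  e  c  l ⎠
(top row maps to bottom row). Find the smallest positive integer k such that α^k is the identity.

21

Writing α as disjoint cycles, the cycle lengths are 7, 3, 1, 1.
The order of α is the least common multiple of its cycle lengths: lcm(7, 3) = 21.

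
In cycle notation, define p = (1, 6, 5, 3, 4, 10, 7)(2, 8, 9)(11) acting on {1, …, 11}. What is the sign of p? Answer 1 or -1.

1

The cycle lengths are 7, 3, 1.
A cycle is odd iff its length is even; p has 0 even-length cycles, so sgn(p) = (−1)^0 and p is even.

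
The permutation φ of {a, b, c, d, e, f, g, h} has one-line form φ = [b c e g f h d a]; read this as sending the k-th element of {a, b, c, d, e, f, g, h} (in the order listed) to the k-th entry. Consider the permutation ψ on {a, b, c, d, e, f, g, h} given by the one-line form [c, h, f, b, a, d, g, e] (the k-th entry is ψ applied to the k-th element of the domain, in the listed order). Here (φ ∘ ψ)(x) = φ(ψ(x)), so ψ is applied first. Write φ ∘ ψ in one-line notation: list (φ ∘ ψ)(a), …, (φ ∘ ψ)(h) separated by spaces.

e a h c b g d f

(φ ∘ ψ)(x) = φ(ψ(x)). Computing each image: φ(ψ(a)) = φ(c) = e, φ(ψ(b)) = φ(h) = a, φ(ψ(c)) = φ(f) = h, φ(ψ(d)) = φ(b) = c, φ(ψ(e)) = φ(a) = b, φ(ψ(f)) = φ(d) = g, φ(ψ(g)) = φ(g) = d, φ(ψ(h)) = φ(e) = f.
Hence φ ∘ ψ = [e a h c b g d f].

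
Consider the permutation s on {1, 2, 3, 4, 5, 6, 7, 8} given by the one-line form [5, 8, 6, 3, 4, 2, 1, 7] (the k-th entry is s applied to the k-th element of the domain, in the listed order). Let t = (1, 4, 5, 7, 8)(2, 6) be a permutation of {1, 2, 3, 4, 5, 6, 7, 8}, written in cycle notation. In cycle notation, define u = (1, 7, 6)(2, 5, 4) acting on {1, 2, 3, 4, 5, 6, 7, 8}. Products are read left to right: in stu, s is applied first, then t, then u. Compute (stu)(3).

5

Apply the permutations in order: s(3) = 6, then t(6) = 2, then u(2) = 5. So (stu)(3) = 5.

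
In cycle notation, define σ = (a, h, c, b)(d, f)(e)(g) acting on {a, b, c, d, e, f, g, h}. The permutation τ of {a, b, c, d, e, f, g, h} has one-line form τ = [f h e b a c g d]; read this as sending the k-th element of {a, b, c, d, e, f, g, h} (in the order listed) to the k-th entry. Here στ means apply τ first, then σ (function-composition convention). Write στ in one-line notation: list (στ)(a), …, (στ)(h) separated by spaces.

(στ)(x) = σ(τ(x)). Computing each image: σ(τ(a)) = σ(f) = d, σ(τ(b)) = σ(h) = c, σ(τ(c)) = σ(e) = e, σ(τ(d)) = σ(b) = a, σ(τ(e)) = σ(a) = h, σ(τ(f)) = σ(c) = b, σ(τ(g)) = σ(g) = g, σ(τ(h)) = σ(d) = f.
Hence στ = [d c e a h b g f].

d c e a h b g f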